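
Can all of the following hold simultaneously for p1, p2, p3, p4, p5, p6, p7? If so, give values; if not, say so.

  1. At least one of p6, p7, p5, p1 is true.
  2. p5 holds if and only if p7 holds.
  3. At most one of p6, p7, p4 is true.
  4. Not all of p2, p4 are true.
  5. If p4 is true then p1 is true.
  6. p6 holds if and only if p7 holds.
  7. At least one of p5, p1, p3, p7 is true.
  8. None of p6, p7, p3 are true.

p1: True, p2: False, p3: False, p4: False, p5: False, p6: False, p7: False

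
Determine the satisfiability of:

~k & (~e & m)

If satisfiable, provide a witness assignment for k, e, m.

k=F; e=F; m=T

  ~k = True
  ~e & m = True
    ~e = True
Both conjuncts True, so the formula holds.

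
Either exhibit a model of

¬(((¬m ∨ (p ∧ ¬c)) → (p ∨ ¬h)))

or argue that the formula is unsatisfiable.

c=F, m=F, h=T, p=F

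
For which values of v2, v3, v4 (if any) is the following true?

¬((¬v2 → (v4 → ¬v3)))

v2 = False, v3 = True, v4 = True

  ¬((¬v2 → (v4 → ¬v3))) = True
    ¬v2 → (v4 → ¬v3) = False
      ¬v2 = True
      v4 → ¬v3 = False
        ¬v3 = False
The formula evaluates to True.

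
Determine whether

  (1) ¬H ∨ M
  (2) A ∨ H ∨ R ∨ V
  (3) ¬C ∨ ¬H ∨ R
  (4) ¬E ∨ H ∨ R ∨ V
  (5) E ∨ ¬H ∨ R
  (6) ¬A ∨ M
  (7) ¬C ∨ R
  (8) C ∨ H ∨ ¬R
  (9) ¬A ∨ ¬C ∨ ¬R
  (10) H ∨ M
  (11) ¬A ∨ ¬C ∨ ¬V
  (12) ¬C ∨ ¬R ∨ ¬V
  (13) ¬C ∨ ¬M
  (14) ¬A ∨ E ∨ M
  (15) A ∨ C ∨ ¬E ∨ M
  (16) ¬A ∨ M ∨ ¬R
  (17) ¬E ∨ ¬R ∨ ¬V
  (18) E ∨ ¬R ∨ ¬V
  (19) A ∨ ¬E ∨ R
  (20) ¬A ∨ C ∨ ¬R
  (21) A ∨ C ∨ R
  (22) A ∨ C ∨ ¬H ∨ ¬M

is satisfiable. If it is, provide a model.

Set E = True.
Set V = True.
  then (¬E ∨ ¬R ∨ ¬V) forces R = False.
  then (A ∨ ¬E ∨ R) forces A = True.
  then (¬A ∨ M) forces M = True.
  then (¬C ∨ R) forces C = False.
Set H = True.
All clauses satisfied.

E: True; V: True; H: True; A: True; M: True; C: False; R: False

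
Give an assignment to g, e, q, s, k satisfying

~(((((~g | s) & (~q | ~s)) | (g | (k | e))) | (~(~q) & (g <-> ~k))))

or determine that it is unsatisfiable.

g = False; e = False; q = True; s = True; k = False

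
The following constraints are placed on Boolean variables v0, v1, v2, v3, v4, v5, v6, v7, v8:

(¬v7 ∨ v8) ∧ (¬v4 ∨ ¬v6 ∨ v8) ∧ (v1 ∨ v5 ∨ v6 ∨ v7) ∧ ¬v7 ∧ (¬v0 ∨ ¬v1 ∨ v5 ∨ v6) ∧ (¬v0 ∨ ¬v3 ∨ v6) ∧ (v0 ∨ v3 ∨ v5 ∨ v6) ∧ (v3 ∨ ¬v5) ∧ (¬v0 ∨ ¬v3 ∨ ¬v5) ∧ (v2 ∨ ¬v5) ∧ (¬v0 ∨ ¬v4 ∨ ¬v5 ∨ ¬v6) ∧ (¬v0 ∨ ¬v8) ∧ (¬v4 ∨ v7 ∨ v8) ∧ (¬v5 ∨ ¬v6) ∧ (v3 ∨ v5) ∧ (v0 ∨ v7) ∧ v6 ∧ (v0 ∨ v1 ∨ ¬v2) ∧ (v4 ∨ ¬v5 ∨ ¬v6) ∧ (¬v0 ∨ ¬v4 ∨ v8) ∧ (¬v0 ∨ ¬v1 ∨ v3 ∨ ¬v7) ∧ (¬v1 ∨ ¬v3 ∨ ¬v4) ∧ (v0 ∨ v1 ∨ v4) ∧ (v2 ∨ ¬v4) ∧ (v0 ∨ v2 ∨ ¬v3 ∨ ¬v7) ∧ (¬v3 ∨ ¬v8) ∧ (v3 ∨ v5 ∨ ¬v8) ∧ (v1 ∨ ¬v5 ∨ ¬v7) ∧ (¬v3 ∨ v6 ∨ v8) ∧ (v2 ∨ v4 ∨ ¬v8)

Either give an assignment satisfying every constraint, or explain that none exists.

v0: True; v1: False; v2: True; v3: True; v4: False; v5: False; v6: True; v7: False; v8: False

Unit clause (¬v7) forces v7 = False.
In (v0 ∨ v7) only v0 is left, so v0 = True.
Unit clause (v6) forces v6 = True.
In (¬v0 ∨ ¬v8) only ¬v8 is left, so v8 = False.
In (¬v4 ∨ v7 ∨ v8) only ¬v4 is left, so v4 = False.
In (¬v5 ∨ ¬v6) only ¬v5 is left, so v5 = False.
In (v3 ∨ v5) only v3 is left, so v3 = True.
Set v1 = False.
Set v2 = True.
All clauses satisfied.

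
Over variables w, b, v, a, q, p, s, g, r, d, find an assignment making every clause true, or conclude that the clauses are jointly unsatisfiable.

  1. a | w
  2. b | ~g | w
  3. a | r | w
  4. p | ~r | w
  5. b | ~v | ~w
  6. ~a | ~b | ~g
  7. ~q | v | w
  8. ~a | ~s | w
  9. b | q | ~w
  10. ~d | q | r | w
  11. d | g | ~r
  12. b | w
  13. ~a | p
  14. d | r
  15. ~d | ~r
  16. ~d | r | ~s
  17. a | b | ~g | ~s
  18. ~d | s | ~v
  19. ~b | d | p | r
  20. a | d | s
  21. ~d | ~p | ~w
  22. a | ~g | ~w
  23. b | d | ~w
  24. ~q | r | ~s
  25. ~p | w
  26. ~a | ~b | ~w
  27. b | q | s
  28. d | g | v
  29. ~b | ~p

w = True; b = True; v = False; a = False; q = True; p = False; s = False; g = False; r = False; d = True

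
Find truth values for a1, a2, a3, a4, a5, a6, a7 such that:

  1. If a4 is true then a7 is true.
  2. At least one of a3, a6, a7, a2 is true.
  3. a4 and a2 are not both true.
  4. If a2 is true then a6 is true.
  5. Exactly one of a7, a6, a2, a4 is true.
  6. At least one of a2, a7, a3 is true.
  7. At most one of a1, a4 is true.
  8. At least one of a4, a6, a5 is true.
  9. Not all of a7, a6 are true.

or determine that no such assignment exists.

a1: False, a2: False, a3: True, a4: False, a5: False, a6: True, a7: False

  (1) a4=F ⇒ a7: vacuous ✓
  (2) {a3, a6, a7, a2}: 2 true — at least one ✓
  (3) a4=F, a2=F — not both ✓
  (4) a2=F ⇒ a6: vacuous ✓
  (5) {a7, a6, a2, a4}: 1 true — exactly one ✓
  (6) {a2, a7, a3}: 1 true — at least one ✓
  (7) {a1, a4}: 0 true — at most one ✓
  (8) {a4, a6, a5}: 1 true — at least one ✓
  (9) {a7, a6}: 1/2 true — not all ✓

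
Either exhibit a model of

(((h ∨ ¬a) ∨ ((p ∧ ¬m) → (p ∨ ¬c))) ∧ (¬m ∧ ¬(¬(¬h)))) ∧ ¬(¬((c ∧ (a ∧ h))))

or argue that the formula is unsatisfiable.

Case h = True: the conjunct ¬(¬(¬h)) becomes ¬(¬False) = False.
Case h = False: the conjunct ¬(¬((c ∧ (a ∧ h)))) becomes ¬(¬False) = False.
Both cases fail — unsatisfiable.

Unsatisfiable — no assignment works.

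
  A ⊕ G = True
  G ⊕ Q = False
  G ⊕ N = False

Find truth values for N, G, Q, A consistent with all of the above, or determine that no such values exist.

N = True, G = True, Q = True, A = False

A ⊕ G = F ⊕ T = True ✓
G ⊕ Q = T ⊕ T = False ✓
G ⊕ N = T ⊕ T = False ✓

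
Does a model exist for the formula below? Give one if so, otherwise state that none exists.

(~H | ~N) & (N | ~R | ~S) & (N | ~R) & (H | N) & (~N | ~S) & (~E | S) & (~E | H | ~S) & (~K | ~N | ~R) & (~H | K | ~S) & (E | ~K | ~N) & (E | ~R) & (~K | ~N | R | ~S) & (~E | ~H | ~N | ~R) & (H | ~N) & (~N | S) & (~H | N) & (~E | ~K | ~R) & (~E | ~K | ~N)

Case H = True:
  (~H | ~N) forces N = False.
  Clause (~H | N) is falsified — contradiction.
Case H = False:
  (H | N) forces N = True.
  Clause (H | ~N) is falsified — contradiction.
Both cases fail, so the formula is unsatisfiable.

No satisfying assignment exists.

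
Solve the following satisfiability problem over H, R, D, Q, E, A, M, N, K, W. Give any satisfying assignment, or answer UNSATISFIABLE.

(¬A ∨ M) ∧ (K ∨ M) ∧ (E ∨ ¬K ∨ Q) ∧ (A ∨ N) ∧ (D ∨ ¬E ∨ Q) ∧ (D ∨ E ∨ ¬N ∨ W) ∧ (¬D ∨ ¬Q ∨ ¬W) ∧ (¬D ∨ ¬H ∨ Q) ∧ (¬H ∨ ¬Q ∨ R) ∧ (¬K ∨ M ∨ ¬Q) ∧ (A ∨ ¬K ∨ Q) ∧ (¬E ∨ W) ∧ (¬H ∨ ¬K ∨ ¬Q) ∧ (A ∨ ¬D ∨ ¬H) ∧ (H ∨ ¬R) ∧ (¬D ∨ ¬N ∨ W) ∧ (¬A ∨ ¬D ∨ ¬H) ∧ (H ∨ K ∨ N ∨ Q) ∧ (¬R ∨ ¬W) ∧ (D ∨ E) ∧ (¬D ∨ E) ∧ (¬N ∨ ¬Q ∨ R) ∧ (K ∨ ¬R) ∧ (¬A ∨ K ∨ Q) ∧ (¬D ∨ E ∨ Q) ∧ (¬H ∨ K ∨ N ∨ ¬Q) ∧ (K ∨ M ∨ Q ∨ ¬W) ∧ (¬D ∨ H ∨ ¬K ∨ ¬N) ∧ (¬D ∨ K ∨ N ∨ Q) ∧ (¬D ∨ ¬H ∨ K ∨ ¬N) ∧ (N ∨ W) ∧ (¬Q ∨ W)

H=F, R=F, D=T, Q=F, E=T, A=T, M=T, N=F, K=T, W=T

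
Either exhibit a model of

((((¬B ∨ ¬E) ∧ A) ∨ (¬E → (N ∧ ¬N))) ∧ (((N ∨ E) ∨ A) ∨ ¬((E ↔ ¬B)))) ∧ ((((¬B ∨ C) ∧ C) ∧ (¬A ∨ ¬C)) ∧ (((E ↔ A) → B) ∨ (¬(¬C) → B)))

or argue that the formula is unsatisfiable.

N = True, B = True, E = True, C = True, A = False

  (((¬B ∨ ¬E) ∧ A) ∨ (¬E → (N ∧ ¬N))) ∧ (((N ∨ E) ∨ A) ∨ ¬((E ↔ ¬B))) = True
    ((¬B ∨ ¬E) ∧ A) ∨ (¬E → (N ∧ ¬N)) = True
      (¬B ∨ ¬E) ∧ A = False
        ¬B ∨ ¬E = False
          ¬B = False
          ¬E = False
      ¬E → (N ∧ ¬N) = True
        ¬E = False
        N ∧ ¬N = False
          ¬N = False
    ((N ∨ E) ∨ A) ∨ ¬((E ↔ ¬B)) = True
      (N ∨ E) ∨ A = True
        N ∨ E = True
      ¬((E ↔ ¬B)) = True
        E ↔ ¬B = False
          ¬B = False
  (((¬B ∨ C) ∧ C) ∧ (¬A ∨ ¬C)) ∧ (((E ↔ A) → B) ∨ (¬(¬C) → B)) = True
    ((¬B ∨ C) ∧ C) ∧ (¬A ∨ ¬C) = True
      (¬B ∨ C) ∧ C = True
        ¬B ∨ C = True
          ¬B = False
      ¬A ∨ ¬C = True
        ¬A = True
        ¬C = False
    ((E ↔ A) → B) ∨ (¬(¬C) → B) = True
      (E ↔ A) → B = True
        E ↔ A = False
      ¬(¬C) → B = True
        ¬(¬C) = True
          ¬C = False
Both conjuncts True, so the formula holds.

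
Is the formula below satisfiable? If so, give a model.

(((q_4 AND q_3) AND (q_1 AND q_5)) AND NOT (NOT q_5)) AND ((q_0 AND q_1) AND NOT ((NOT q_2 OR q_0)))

Unsatisfiable — no assignment works.

Case q_0 = True: the conjunct NOT ((NOT q_2 OR q_0)) becomes NOT ((NOT q_2 OR True)) = False.
Case q_0 = False: the conjunct q_0 is False.
Both cases fail — unsatisfiable.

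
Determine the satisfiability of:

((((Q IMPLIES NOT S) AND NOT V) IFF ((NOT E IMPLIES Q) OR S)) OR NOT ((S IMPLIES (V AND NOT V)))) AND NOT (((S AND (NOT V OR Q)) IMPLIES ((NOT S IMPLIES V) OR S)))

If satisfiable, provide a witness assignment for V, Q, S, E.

The formula is unsatisfiable.

The conjunct NOT (((S AND (NOT V OR Q)) IMPLIES ((NOT S IMPLIES V) OR S))) is unsatisfiable on its own:
  V=F, Q=F, S=F: evaluates to False.
  V=F, Q=F, S=T: evaluates to False.
  V=F, Q=T, S=F: evaluates to False.
  V=F, Q=T, S=T: evaluates to False.
  V=T, Q=F, S=F: evaluates to False.
  V=T, Q=F, S=T: evaluates to False.
  V=T, Q=T, S=F: evaluates to False.
  V=T, Q=T, S=T: evaluates to False.
So the whole conjunction is unsatisfiable.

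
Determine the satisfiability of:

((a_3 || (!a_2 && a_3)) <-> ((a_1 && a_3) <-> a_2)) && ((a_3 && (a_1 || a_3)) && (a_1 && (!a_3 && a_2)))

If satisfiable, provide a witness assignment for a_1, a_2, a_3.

Unsatisfiable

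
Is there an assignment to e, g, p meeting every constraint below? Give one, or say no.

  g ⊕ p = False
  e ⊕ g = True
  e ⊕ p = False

Adding constraints 1, 2, 3 mod 2: every variable appears an even number of times on the left, so the left side is 0.
But the right sides sum to 1 (mod 2). 0 ≠ 1 — the system is inconsistent.

Unsatisfiable — no assignment works.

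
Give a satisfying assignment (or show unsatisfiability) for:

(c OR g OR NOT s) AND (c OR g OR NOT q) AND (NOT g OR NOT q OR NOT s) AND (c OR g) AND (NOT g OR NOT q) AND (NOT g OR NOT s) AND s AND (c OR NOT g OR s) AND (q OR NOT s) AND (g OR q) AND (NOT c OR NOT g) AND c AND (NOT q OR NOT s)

Case s = True:
  (NOT g OR NOT s) forces g = False.
  (c OR g OR NOT s) forces c = True.
  (q OR NOT s) forces q = True.
  Clause (NOT q OR NOT s) is falsified — contradiction.
Case s = False:
  Clause (s) is falsified — contradiction.
Both cases fail, so the formula is unsatisfiable.

The formula is unsatisfiable.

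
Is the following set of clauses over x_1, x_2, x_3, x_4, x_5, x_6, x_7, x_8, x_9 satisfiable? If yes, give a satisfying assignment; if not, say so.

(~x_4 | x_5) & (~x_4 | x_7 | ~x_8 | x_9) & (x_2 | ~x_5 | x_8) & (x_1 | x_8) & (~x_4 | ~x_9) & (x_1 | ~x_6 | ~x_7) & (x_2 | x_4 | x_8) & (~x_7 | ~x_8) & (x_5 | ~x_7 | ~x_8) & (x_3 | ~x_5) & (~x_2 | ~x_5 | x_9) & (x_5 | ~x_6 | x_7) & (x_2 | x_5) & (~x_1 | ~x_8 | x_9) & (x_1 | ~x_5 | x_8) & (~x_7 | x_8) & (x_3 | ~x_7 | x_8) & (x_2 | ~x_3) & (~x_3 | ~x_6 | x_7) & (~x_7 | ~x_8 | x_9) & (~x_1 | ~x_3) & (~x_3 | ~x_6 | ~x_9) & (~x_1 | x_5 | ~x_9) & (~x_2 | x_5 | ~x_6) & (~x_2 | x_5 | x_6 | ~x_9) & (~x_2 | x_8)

Set x_1 = False.
  then (x_1 | x_8) forces x_8 = True.
  then (~x_7 | ~x_8) forces x_7 = False.
Try x_2 = False:
  (x_2 | x_5) forces x_5 = True.
  (x_3 | ~x_5) forces x_3 = True.
  clause (x_2 | ~x_3) is falsified — backtrack.
So x_2 = True.
Set x_3 = True.
  then (~x_3 | ~x_6 | x_7) forces x_6 = False.
Try x_4 = True:
  (~x_4 | x_5) forces x_5 = True.
  (~x_4 | x_7 | ~x_8 | x_9) forces x_9 = True.
  clause (~x_4 | ~x_9) is falsified — backtrack.
So x_4 = False.
Set x_5 = False.
  then (~x_2 | x_5 | x_6 | ~x_9) forces x_9 = False.
All clauses satisfied.

x_1=F, x_2=T, x_3=T, x_4=F, x_5=F, x_6=F, x_7=F, x_8=T, x_9=F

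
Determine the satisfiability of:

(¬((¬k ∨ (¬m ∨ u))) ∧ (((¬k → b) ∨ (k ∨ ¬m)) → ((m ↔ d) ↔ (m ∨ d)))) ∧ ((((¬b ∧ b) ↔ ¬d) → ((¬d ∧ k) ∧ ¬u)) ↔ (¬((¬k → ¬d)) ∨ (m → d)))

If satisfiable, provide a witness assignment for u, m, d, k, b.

Case k = True: the formula simplifies to (¬((¬m ∨ u)) ∧ ((m ↔ d) ↔ (m ∨ d))) ∧ ((((¬b ∧ b) ↔ ¬d) → (¬d ∧ ¬u)) ↔ (m → d)).
  m = True: simplifies to (¬u ∧ d) ∧ ((((¬b ∧ b) ↔ ¬d) → (¬d ∧ ¬u)) ↔ d).
    d = True: simplifies to ¬u ∧ (¬b ∧ b).
      b = True: the conjunct ¬b is False.
      b = False: the conjunct b is False.
    d = False: the conjunct d is False.
  m = False: the conjunct ¬((¬m ∨ u)) becomes ¬((True ∨ u)) = False.
Case k = False: the conjunct ¬((¬k ∨ (¬m ∨ u))) becomes ¬((True ∨ (¬m ∨ u))) = False.
Both cases fail — unsatisfiable.

No satisfying assignment exists.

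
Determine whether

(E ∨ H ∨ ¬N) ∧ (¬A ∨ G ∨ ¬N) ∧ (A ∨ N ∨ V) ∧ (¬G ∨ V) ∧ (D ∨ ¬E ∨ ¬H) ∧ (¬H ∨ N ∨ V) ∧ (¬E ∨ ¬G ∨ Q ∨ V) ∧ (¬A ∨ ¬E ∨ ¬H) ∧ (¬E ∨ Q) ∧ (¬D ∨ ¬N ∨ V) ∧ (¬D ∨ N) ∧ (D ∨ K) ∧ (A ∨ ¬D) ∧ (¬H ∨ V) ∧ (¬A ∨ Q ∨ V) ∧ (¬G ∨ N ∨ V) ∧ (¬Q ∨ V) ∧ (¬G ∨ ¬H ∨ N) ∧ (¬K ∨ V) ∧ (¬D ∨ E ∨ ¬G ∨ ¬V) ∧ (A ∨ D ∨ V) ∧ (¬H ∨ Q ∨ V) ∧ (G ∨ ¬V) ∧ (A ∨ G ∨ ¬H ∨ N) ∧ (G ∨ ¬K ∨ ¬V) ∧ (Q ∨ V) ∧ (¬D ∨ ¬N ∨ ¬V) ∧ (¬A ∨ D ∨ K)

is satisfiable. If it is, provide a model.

N = False, K = True, H = False, V = True, A = True, E = False, D = False, Q = True, G = True

Set N = False.
  then (¬D ∨ N) forces D = False.
  then (D ∨ K) forces K = True.
  then (¬K ∨ V) forces V = True.
  then (G ∨ ¬V) forces G = True.
  then (¬G ∨ ¬H ∨ N) forces H = False.
Set A = True.
Set E = False.
Set Q = True.
All clauses satisfied.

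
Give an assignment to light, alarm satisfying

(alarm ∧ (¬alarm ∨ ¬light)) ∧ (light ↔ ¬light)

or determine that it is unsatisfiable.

The formula is unsatisfiable.

The conjunct light ↔ ¬light is unsatisfiable on its own:
  light=F: evaluates to False.
  light=T: evaluates to False.
So the whole conjunction is unsatisfiable.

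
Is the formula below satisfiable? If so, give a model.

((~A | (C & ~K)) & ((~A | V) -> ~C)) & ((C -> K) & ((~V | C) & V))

Case V = True: the formula simplifies to ((~A | (C & ~K)) & ~C) & ((C -> K) & C).
  C = True: the conjunct ~C is False.
  C = False: the conjunct C is False.
Case V = False: the conjunct V is False.
Both cases fail — unsatisfiable.

No satisfying assignment exists.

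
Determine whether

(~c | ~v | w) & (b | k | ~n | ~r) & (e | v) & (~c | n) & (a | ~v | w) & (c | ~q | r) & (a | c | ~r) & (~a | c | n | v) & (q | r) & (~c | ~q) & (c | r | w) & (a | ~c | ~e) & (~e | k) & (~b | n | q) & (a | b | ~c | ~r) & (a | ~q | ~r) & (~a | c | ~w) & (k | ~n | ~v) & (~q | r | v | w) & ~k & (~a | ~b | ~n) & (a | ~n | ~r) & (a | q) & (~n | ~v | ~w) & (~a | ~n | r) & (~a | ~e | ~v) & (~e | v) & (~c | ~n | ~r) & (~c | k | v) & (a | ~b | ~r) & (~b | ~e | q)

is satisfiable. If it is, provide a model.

b=F, w=F, e=F, q=F, c=F, v=T, k=F, n=F, a=T, r=T

Unit clause (~k) forces k = False.
In (~e | k) only ~e is left, so e = False.
In (e | v) only v is left, so v = True.
In (k | ~n | ~v) only ~n is left, so n = False.
In (~c | n) only ~c is left, so c = False.
Set b = False.
Try w = True:
  (~a | c | ~w) forces a = False.
  (a | c | ~r) forces r = False.
  (c | ~q | r) forces q = False.
  clause (q | r) is falsified — backtrack.
So w = False.
  then (a | ~v | w) forces a = True.
  then (c | r | w) forces r = True.
Set q = False.
All clauses satisfied.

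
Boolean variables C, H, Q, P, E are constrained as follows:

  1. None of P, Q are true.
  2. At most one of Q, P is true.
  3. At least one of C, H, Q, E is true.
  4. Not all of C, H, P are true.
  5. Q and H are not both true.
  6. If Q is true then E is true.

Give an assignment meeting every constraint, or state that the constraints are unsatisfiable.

C = True, H = True, Q = False, P = False, E = True

  (1) {P, Q}: 0 true — none ✓
  (2) {Q, P}: 0 true — at most one ✓
  (3) {C, H, Q, E}: 3 true — at least one ✓
  (4) {C, H, P}: 2/3 true — not all ✓
  (5) Q=F, H=T — not both ✓
  (6) Q=F ⇒ E: vacuous ✓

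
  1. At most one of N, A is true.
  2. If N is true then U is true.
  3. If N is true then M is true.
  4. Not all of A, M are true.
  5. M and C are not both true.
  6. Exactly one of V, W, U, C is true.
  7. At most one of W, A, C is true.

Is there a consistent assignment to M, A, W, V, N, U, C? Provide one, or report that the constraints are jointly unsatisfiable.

M = True; A = False; W = False; V = False; N = False; U = True; C = False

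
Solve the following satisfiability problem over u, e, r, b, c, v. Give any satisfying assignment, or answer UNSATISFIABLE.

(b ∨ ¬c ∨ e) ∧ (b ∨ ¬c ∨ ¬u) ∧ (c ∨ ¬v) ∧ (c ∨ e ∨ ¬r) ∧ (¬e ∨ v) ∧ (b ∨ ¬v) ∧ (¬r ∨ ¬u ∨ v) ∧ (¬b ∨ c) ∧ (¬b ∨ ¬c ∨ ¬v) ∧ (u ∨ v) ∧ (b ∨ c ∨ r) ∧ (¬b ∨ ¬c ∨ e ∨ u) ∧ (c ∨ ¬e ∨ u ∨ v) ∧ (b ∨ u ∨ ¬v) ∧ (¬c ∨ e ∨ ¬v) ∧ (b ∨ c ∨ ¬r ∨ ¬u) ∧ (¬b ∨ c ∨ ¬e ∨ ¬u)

u = True, e = False, r = False, b = True, c = True, v = False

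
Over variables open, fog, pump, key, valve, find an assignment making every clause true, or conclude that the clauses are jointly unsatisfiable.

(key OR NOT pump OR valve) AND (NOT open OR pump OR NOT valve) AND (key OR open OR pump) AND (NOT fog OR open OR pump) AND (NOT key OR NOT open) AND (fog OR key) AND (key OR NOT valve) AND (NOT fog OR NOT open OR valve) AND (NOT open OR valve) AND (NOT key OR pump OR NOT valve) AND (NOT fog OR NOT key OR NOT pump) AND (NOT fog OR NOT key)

open = False, fog = False, pump = True, key = True, valve = True

Try open = True:
  (NOT key OR NOT open) forces key = False.
  (fog OR key) forces fog = True.
  (key OR NOT valve) forces valve = False.
  clause (NOT fog OR NOT open OR valve) is falsified — backtrack.
So open = False.
Set fog = False.
  then (fog OR key) forces key = True.
Set pump = True.
Set valve = True.
All clauses satisfied.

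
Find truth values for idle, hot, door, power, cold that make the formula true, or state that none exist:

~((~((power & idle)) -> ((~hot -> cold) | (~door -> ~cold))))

UNSATISFIABLE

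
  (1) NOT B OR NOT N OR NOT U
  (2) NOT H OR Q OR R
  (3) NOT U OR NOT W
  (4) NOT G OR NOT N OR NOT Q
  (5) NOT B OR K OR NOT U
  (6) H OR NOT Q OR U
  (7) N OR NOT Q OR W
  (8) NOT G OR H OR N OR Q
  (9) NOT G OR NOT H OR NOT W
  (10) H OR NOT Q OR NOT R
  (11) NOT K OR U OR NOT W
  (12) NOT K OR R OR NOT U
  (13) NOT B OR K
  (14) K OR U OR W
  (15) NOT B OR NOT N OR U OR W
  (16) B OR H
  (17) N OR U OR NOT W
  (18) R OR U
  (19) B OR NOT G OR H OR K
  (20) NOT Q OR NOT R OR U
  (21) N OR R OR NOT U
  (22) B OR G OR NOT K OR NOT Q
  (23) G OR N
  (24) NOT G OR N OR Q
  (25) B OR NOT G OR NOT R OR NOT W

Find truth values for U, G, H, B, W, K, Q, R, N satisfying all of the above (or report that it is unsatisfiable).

Set U = True.
  then (NOT U OR NOT W) forces W = False.
Set G = True.
Try H = False:
  (B OR H) forces B = True.
  (NOT B OR NOT N OR NOT U) forces N = False.
  (NOT B OR K OR NOT U) forces K = True.
  (N OR NOT Q OR W) forces Q = False.
  clause (NOT G OR H OR N OR Q) is falsified — backtrack.
So H = True.
Set B = False.
Set K = True.
  then (NOT K OR R OR NOT U) forces R = True.
Set Q = False.
  then (NOT G OR N OR Q) forces N = True.
All clauses satisfied.

U=T, G=T, H=T, B=F, W=F, K=T, Q=F, R=T, N=T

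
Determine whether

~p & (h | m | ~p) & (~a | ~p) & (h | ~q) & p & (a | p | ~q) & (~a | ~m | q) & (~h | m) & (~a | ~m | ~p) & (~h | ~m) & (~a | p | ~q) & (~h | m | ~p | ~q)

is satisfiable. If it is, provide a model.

Case p = True:
  Clause (~p) is falsified — contradiction.
Case p = False:
  Clause (p) is falsified — contradiction.
Both cases fail, so the formula is unsatisfiable.

Unsatisfiable — no assignment works.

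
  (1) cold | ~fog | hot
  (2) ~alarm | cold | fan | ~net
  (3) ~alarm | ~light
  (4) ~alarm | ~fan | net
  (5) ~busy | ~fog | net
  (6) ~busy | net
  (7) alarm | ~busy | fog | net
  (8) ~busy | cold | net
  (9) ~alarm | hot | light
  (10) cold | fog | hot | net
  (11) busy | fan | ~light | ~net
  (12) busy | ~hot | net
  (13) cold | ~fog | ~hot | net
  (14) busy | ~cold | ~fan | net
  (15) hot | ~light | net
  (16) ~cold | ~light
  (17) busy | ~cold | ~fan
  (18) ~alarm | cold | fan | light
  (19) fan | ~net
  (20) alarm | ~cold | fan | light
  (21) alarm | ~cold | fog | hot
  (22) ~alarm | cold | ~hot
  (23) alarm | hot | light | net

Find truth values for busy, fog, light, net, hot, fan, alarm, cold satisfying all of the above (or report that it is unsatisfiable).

busy = False, fog = True, light = True, net = True, hot = True, fan = True, alarm = False, cold = False

Set busy = False.
Set fog = True.
Set light = True.
  then (~alarm | ~light) forces alarm = False.
  then (~cold | ~light) forces cold = False.
  then (cold | ~fog | hot) forces hot = True.
  then (busy | ~hot | net) forces net = True.
  then (fan | ~net) forces fan = True.
All clauses satisfied.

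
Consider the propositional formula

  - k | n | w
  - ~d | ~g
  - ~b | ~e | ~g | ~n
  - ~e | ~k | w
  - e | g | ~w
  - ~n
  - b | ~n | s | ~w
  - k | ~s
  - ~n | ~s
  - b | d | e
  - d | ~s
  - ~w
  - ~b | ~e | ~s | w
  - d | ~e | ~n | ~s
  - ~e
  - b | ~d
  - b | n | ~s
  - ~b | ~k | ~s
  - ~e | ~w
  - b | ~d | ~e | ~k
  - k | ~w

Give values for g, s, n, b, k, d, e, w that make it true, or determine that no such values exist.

g = False, s = False, n = False, b = True, k = True, d = True, e = False, w = False

Unit clause (~n) forces n = False.
Unit clause (~w) forces w = False.
Unit clause (~e) forces e = False.
In (k | n | w) only k is left, so k = True.
Set g = False.
Try s = True:
  (d | ~s) forces d = True.
  (b | ~d) forces b = True.
  clause (~b | ~k | ~s) is falsified — backtrack.
So s = False.
Try b = False:
  (b | d | e) forces d = True.
  clause (b | ~d) is falsified — backtrack.
So b = True.
Set d = True.
All clauses satisfied.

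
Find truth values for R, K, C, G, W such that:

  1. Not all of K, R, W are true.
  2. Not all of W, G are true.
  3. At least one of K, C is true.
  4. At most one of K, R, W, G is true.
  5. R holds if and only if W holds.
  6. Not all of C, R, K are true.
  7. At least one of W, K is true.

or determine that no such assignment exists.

R = False, K = True, C = True, G = False, W = False

  (1) {K, R, W}: 1/3 true — not all ✓
  (2) {W, G}: 0/2 true — not all ✓
  (3) {K, C}: 2 true — at least one ✓
  (4) {K, R, W, G}: 1 true — at most one ✓
  (5) R=F, W=F — same ✓
  (6) {C, R, K}: 2/3 true — not all ✓
  (7) {W, K}: 1 true — at least one ✓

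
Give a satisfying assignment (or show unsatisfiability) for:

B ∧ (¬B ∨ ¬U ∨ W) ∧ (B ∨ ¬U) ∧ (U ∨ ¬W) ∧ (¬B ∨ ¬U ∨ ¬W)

Unit clause (B) forces B = True.
Set U = False.
  then (U ∨ ¬W) forces W = False.
Check each clause:
  (B): B holds.
  (¬B ∨ ¬U ∨ W): ¬U holds.
  (B ∨ ¬U): B holds.
  (U ∨ ¬W): ¬W holds.
  (¬B ∨ ¬U ∨ ¬W): ¬U holds.
All clauses satisfied.

U=F; B=T; W=F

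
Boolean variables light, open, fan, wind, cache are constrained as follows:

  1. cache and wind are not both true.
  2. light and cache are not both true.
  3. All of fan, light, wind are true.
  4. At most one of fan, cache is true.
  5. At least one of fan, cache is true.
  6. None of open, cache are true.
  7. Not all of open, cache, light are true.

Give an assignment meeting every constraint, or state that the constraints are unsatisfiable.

light: True, open: False, fan: True, wind: True, cache: False

  (1) cache=F, wind=T — not both ✓
  (2) light=T, cache=F — not both ✓
  (3) {fan, light, wind}: all 3 true ✓
  (4) {fan, cache}: 1 true — at most one ✓
  (5) {fan, cache}: 1 true — at least one ✓
  (6) {open, cache}: 0 true — none ✓
  (7) {open, cache, light}: 1/3 true — not all ✓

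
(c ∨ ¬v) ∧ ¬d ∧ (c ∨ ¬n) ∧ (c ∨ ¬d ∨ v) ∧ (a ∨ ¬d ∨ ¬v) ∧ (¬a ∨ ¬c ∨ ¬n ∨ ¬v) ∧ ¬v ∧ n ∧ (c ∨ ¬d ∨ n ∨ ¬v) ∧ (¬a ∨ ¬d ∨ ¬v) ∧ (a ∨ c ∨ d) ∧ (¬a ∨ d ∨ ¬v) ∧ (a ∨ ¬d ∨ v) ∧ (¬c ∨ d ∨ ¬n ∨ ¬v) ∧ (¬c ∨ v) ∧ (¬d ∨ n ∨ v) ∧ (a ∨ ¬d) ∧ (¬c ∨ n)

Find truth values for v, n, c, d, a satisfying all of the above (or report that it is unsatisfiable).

Case v = True:
  Clause (¬v) is falsified — contradiction.
Case v = False:
  (¬d) forces d = False.
  (n) forces n = True.
  (c ∨ ¬n) forces c = True.
  Clause (¬c ∨ v) is falsified — contradiction.
Both cases fail, so the formula is unsatisfiable.

No satisfying assignment exists.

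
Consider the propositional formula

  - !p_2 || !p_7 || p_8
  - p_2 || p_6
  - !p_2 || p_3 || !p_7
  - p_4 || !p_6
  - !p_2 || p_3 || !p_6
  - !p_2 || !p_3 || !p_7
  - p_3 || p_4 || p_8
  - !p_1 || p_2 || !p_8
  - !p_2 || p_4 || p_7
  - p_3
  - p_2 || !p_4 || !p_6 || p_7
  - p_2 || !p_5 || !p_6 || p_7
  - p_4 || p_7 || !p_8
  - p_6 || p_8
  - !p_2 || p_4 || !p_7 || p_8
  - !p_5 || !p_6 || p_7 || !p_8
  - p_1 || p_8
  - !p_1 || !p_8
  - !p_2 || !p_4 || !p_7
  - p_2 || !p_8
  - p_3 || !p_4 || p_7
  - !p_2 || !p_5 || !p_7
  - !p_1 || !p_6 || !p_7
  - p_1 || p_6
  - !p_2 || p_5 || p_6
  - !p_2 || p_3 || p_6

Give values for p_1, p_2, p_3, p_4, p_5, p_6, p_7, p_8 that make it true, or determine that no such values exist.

p_1 = False, p_2 = True, p_3 = True, p_4 = True, p_5 = False, p_6 = True, p_7 = False, p_8 = True

Unit clause (p_3) forces p_3 = True.
Set p_1 = False.
  then (p_1 || p_8) forces p_8 = True.
  then (p_2 || !p_8) forces p_2 = True.
  then (p_1 || p_6) forces p_6 = True.
  then (p_4 || !p_6) forces p_4 = True.
  then (!p_2 || !p_3 || !p_7) forces p_7 = False.
  then (!p_5 || !p_6 || p_7 || !p_8) forces p_5 = False.
All clauses satisfied.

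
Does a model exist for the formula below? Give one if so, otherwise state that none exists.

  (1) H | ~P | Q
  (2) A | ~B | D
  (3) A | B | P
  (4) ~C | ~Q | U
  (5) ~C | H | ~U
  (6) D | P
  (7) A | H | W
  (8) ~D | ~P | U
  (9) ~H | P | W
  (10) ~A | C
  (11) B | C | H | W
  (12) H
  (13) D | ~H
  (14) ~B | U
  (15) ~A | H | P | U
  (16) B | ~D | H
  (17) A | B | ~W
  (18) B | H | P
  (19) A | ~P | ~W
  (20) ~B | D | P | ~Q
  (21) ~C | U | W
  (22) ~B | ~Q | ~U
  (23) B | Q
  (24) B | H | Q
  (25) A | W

Unit clause (H) forces H = True.
In (D | ~H) only D is left, so D = True.
Set C = False.
  then (~A | C) forces A = False.
  then (A | W) forces W = True.
  then (A | B | ~W) forces B = True.
  then (A | ~P | ~W) forces P = False.
  then (~B | U) forces U = True.
  then (~B | ~Q | ~U) forces Q = False.
All clauses satisfied.

D: True, C: False, A: False, H: True, W: True, U: True, Q: False, B: True, P: False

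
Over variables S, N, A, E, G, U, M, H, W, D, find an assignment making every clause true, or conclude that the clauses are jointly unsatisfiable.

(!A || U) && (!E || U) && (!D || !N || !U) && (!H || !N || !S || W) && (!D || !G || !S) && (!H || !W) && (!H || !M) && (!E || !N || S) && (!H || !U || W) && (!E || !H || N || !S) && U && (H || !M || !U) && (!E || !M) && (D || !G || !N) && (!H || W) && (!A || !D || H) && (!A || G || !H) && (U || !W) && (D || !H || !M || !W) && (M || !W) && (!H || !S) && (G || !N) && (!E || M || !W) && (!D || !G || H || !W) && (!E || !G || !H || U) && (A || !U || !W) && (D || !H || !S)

S=T; N=F; A=F; E=T; G=T; U=T; M=F; H=F; W=F; D=F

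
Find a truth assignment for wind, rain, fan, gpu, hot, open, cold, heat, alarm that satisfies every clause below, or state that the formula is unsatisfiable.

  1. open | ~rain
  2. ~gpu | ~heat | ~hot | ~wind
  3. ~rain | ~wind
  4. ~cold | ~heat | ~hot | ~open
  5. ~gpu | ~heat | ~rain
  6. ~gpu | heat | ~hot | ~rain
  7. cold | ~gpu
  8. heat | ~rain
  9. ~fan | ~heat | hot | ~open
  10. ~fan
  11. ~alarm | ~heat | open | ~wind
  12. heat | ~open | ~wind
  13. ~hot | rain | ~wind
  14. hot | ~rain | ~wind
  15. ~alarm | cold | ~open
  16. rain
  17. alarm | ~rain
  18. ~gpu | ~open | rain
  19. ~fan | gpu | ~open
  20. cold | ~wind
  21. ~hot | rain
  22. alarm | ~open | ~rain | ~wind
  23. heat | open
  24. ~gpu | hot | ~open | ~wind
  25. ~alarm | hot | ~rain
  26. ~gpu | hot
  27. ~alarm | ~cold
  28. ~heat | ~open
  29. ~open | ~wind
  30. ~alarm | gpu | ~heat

Case rain = True:
  (open | ~rain) forces open = True.
  (~rain | ~wind) forces wind = False.
  (heat | ~rain) forces heat = True.
  Clause (~heat | ~open) is falsified — contradiction.
Case rain = False:
  Clause (rain) is falsified — contradiction.
Both cases fail, so the formula is unsatisfiable.

No satisfying assignment exists.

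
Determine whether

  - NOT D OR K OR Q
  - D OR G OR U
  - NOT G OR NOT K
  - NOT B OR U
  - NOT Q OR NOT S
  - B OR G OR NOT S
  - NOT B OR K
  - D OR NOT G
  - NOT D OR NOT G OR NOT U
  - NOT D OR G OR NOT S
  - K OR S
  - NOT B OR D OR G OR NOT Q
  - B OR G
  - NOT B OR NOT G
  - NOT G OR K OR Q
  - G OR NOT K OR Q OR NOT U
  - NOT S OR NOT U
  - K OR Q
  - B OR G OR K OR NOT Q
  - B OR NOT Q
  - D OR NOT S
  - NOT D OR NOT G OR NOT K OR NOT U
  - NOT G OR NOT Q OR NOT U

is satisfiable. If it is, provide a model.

Try G = True:
  (NOT G OR NOT K) forces K = False.
  (NOT B OR K) forces B = False.
  (D OR NOT G) forces D = True.
  (NOT D OR K OR Q) forces Q = True.
  clause (B OR NOT Q) is falsified — backtrack.
So G = False.
  then (B OR G) forces B = True.
  then (NOT B OR U) forces U = True.
  then (NOT B OR K) forces K = True.
  then (G OR NOT K OR Q OR NOT U) forces Q = True.
  then (NOT S OR NOT U) forces S = False.
  then (NOT B OR D OR G OR NOT Q) forces D = True.
All clauses satisfied.

G = False; B = True; S = False; Q = True; U = True; K = True; D = True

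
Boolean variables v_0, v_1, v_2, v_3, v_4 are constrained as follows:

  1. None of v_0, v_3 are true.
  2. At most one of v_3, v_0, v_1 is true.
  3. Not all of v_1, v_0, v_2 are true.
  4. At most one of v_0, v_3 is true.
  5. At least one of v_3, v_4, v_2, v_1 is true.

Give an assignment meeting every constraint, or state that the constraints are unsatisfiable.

v_0 = False; v_1 = False; v_2 = True; v_3 = False; v_4 = False

  (1) {v_0, v_3}: 0 true — none ✓
  (2) {v_3, v_0, v_1}: 0 true — at most one ✓
  (3) {v_1, v_0, v_2}: 1/3 true — not all ✓
  (4) {v_0, v_3}: 0 true — at most one ✓
  (5) {v_3, v_4, v_2, v_1}: 1 true — at least one ✓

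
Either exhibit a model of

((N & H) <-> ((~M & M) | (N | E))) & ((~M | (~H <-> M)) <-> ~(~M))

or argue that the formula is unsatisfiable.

N = False; H = False; M = True; E = False

  (N & H) <-> ((~M & M) | (N | E)) = True
    N & H = False
    (~M & M) | (N | E) = False
      ~M & M = False
        ~M = False
      N | E = False
  (~M | (~H <-> M)) <-> ~(~M) = True
    ~M | (~H <-> M) = True
      ~M = False
      ~H <-> M = True
        ~H = True
    ~(~M) = True
      ~M = False
Both conjuncts True, so the formula holds.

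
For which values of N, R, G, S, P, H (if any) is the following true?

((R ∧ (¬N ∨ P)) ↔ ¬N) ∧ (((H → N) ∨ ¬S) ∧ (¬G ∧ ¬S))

N=F, R=T, G=F, S=F, P=F, H=F

  (R ∧ (¬N ∨ P)) ↔ ¬N = True
    R ∧ (¬N ∨ P) = True
      ¬N ∨ P = True
        ¬N = True
    ¬N = True
  ((H → N) ∨ ¬S) ∧ (¬G ∧ ¬S) = True
    (H → N) ∨ ¬S = True
      H → N = True
      ¬S = True
    ¬G ∧ ¬S = True
      ¬G = True
      ¬S = True
Both conjuncts True, so the formula holds.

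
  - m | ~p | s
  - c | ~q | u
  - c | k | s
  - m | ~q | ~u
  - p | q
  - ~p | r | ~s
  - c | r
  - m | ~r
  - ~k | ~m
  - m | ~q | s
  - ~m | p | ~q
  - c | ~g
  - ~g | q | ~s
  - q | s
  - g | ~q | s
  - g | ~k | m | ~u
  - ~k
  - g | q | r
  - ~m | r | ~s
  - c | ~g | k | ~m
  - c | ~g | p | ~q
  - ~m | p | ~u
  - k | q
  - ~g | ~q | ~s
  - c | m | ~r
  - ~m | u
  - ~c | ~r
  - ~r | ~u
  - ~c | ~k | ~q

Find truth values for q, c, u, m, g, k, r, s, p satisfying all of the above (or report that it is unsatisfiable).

Unit clause (~k) forces k = False.
In (k | q) only q is left, so q = True.
Try c = False:
  (c | ~q | u) forces u = True.
  (c | k | s) forces s = True.
  (m | ~q | ~u) forces m = True.
  (c | r) forces r = True.
  clause (~r | ~u) is falsified — backtrack.
So c = True.
  then (~c | ~r) forces r = False.
Set u = True.
  then (m | ~q | ~u) forces m = True.
  then (~m | p | ~q) forces p = True.
  then (~m | r | ~s) forces s = False.
  then (g | ~q | s) forces g = True.
All clauses satisfied.

q: True; c: True; u: True; m: True; g: True; k: False; r: False; s: False; p: True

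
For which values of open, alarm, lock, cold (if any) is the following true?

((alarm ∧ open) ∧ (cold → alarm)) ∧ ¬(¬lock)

open = True; alarm = True; lock = True; cold = False

  (alarm ∧ open) ∧ (cold → alarm) = True
    alarm ∧ open = True
    cold → alarm = True
  ¬(¬lock) = True
    ¬lock = False
Both conjuncts True, so the formula holds.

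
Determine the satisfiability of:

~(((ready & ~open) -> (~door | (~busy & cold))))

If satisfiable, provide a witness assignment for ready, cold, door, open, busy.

ready = True, cold = False, door = True, open = False, busy = False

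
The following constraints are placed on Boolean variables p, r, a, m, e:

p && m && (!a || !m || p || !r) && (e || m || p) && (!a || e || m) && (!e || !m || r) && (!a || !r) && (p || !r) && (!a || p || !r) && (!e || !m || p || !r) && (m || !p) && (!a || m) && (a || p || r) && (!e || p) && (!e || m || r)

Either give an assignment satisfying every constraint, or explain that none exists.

Unit clause (p) forces p = True.
Unit clause (m) forces m = True.
Set r = True.
  then (!a || !r) forces a = False.
Set e = True.
All clauses satisfied.

p=T, r=T, a=F, m=T, e=T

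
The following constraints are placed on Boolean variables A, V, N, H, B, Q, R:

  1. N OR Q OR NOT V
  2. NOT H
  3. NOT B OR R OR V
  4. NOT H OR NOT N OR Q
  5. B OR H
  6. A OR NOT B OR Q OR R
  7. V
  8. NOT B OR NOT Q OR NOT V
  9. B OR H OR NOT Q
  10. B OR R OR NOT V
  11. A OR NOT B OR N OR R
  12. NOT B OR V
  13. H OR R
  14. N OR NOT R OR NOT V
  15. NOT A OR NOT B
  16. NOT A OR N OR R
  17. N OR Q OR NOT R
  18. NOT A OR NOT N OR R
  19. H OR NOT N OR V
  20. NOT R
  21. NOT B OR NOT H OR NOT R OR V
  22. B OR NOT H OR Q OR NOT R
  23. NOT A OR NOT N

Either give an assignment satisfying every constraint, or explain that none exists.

Case R = True:
  Clause (NOT R) is falsified — contradiction.
Case R = False:
  (NOT H) forces H = False.
  Clause (H OR R) is falsified — contradiction.
Both cases fail, so the formula is unsatisfiable.

The formula is unsatisfiable.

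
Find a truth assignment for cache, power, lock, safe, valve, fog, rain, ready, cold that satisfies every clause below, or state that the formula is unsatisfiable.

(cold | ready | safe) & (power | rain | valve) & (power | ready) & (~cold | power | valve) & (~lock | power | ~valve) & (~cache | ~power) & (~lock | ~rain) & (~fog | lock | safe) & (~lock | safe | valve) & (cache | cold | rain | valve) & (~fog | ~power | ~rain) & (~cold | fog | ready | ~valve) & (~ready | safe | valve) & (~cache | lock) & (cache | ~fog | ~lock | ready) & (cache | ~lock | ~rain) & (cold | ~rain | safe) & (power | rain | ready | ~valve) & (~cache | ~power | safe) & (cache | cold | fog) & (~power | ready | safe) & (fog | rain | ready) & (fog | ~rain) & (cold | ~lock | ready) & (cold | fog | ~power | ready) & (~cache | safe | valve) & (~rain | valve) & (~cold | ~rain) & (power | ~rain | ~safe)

cache = False; power = False; lock = False; safe = True; valve = True; fog = False; rain = False; ready = True; cold = True

Set cache = False.
Set power = False.
  then (power | ready) forces ready = True.
Try lock = True:
  (~lock | power | ~valve) forces valve = False.
  (power | rain | valve) forces rain = True.
  clause (~lock | ~rain) is falsified — backtrack.
So lock = False.
Set safe = True.
  then (power | ~rain | ~safe) forces rain = False.
  then (power | rain | valve) forces valve = True.
Set fog = False.
  then (cache | cold | fog) forces cold = True.
All clauses satisfied.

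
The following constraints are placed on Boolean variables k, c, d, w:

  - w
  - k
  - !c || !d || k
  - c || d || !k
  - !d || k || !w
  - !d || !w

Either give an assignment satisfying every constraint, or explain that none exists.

k = True, c = True, d = False, w = True

Unit clause (w) forces w = True.
Unit clause (k) forces k = True.
In (!d || !w) only !d is left, so d = False.
In (c || d || !k) only c is left, so c = True.
Check each clause:
  (w): w holds.
  (k): k holds.
  (!c || !d || k): !d holds.
  (c || d || !k): c holds.
  (!d || k || !w): !d holds.
  (!d || !w): !d holds.
All clauses satisfied.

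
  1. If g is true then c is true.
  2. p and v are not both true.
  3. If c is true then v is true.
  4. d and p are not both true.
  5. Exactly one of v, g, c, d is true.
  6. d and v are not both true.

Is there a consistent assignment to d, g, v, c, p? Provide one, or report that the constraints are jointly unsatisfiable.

d=F, g=F, v=T, c=F, p=F

  (1) g=F ⇒ c: vacuous ✓
  (2) p=F, v=T — not both ✓
  (3) c=F ⇒ v: vacuous ✓
  (4) d=F, p=F — not both ✓
  (5) {v, g, c, d}: 1 true — exactly one ✓
  (6) d=F, v=T — not both ✓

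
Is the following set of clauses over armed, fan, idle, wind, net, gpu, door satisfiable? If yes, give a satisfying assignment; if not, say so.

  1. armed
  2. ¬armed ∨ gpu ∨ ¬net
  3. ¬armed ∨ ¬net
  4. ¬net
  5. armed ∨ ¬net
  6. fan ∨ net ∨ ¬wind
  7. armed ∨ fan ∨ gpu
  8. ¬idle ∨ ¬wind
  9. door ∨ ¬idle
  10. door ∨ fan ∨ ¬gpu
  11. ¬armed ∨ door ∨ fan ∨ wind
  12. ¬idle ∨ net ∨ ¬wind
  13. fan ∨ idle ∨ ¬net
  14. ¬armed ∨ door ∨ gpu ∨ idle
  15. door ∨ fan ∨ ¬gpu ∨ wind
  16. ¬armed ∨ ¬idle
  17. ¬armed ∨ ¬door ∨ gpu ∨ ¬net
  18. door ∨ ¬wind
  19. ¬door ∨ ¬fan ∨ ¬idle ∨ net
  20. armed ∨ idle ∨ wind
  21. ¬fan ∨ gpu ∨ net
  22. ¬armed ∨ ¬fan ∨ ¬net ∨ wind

Unit clause (armed) forces armed = True.
In (¬armed ∨ ¬net) only ¬net is left, so net = False.
In (¬armed ∨ ¬idle) only ¬idle is left, so idle = False.
Set fan = True.
  then (¬fan ∨ gpu ∨ net) forces gpu = True.
Set wind = True.
  then (door ∨ ¬wind) forces door = True.
All clauses satisfied.

armed: True, fan: True, idle: False, wind: True, net: False, gpu: True, door: True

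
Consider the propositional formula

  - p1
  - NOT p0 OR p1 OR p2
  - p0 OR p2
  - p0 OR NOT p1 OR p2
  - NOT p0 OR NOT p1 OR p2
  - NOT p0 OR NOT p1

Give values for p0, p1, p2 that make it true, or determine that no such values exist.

Unit clause (p1) forces p1 = True.
In (NOT p0 OR NOT p1) only NOT p0 is left, so p0 = False.
In (p0 OR p2) only p2 is left, so p2 = True.
Check each clause:
  (p1): p1 holds.
  (NOT p0 OR p1 OR p2): NOT p0 holds.
  (p0 OR p2): p2 holds.
  (p0 OR NOT p1 OR p2): p2 holds.
  (NOT p0 OR NOT p1 OR p2): NOT p0 holds.
  (NOT p0 OR NOT p1): NOT p0 holds.
All clauses satisfied.

p0: False, p1: True, p2: True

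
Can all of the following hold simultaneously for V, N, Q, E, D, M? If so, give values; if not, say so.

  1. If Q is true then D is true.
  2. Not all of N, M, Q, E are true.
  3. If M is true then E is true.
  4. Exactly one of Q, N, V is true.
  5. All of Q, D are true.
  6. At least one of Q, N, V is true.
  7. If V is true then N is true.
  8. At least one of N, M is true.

V=F, N=F, Q=T, E=T, D=T, M=T

  (1) Q=T ⇒ D: T ✓
  (2) {N, M, Q, E}: 3/4 true — not all ✓
  (3) M=T ⇒ E: T ✓
  (4) {Q, N, V}: 1 true — exactly one ✓
  (5) {Q, D}: all 2 true ✓
  (6) {Q, N, V}: 1 true — at least one ✓
  (7) V=F ⇒ N: vacuous ✓
  (8) {N, M}: 1 true — at least one ✓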